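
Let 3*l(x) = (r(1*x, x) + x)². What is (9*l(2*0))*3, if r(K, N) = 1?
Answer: 9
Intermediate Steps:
l(x) = (1 + x)²/3
(9*l(2*0))*3 = (9*((1 + 2*0)²/3))*3 = (9*((1 + 0)²/3))*3 = (9*((⅓)*1²))*3 = (9*((⅓)*1))*3 = (9*(⅓))*3 = 3*3 = 9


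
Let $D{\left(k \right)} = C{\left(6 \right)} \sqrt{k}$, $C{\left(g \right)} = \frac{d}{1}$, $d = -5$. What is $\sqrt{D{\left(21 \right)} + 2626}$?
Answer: $\sqrt{2626 - 5 \sqrt{21}} \approx 51.02$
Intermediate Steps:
$C{\left(g \right)} = -5$ ($C{\left(g \right)} = - \frac{5}{1} = \left(-5\right) 1 = -5$)
$D{\left(k \right)} = - 5 \sqrt{k}$
$\sqrt{D{\left(21 \right)} + 2626} = \sqrt{- 5 \sqrt{21} + 2626} = \sqrt{2626 - 5 \sqrt{21}}$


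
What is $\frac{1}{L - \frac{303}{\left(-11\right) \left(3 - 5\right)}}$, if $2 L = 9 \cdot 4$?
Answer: $\frac{22}{93} \approx 0.23656$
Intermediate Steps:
$L = 18$ ($L = \frac{9 \cdot 4}{2} = \frac{1}{2} \cdot 36 = 18$)
$\frac{1}{L - \frac{303}{\left(-11\right) \left(3 - 5\right)}} = \frac{1}{18 - \frac{303}{\left(-11\right) \left(3 - 5\right)}} = \frac{1}{18 - \frac{303}{\left(-11\right) \left(-2\right)}} = \frac{1}{18 - \frac{303}{22}} = \frac{1}{\frac{93}{22}} = \frac{22}{93}$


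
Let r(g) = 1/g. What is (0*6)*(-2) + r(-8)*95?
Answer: -95/8 ≈ -11.875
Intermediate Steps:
(0*6)*(-2) + r(-8)*95 = (0*6)*(-2) + 95/(-8) = 0*(-2) - ⅛*95 = 0 - 95/8 = -95/8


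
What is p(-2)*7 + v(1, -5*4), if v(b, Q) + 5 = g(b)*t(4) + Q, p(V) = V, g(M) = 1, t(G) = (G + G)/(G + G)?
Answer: -38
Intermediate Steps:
t(G) = 1 (t(G) = (2*G)/((2*G)) = (2*G)*(1/(2*G)) = 1)
v(b, Q) = -4 + Q (v(b, Q) = -5 + (1*1 + Q) = -5 + (1 + Q) = -4 + Q)
p(-2)*7 + v(1, -5*4) = -2*7 + (-4 - 5*4) = -14 + (-4 - 20) = -14 - 24 = -38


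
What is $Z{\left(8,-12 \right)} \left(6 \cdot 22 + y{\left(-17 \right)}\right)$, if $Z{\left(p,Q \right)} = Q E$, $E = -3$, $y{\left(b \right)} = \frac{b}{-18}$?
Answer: $4786$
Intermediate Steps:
$y{\left(b \right)} = - \frac{b}{18}$ ($y{\left(b \right)} = b \left(- \frac{1}{18}\right) = - \frac{b}{18}$)
$Z{\left(p,Q \right)} = - 3 Q$ ($Z{\left(p,Q \right)} = Q \left(-3\right) = - 3 Q$)
$Z{\left(8,-12 \right)} \left(6 \cdot 22 + y{\left(-17 \right)}\right) = \left(-3\right) \left(-12\right) \left(6 \cdot 22 - - \frac{17}{18}\right) = 36 \left(132 + \frac{17}{18}\right) = 36 \cdot \frac{2393}{18} = 4786$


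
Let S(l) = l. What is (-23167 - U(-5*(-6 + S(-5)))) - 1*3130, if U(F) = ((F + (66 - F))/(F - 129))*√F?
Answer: -26297 + 33*√55/37 ≈ -26290.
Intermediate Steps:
U(F) = 66*√F/(-129 + F) (U(F) = (66/(-129 + F))*√F = 66*√F/(-129 + F))
(-23167 - U(-5*(-6 + S(-5)))) - 1*3130 = (-23167 - 66*√(-5*(-6 - 5))/(-129 - 5*(-6 - 5))) - 1*3130 = (-23167 - 66*√(-5*(-11))/(-129 - 5*(-11))) - 3130 = (-23167 - 66*√55/(-129 + 55)) - 3130 = (-23167 - 66*√55/(-74)) - 3130 = (-23167 - 66*√55*(-1)/74) - 3130 = (-23167 - (-33)*√55/37) - 3130 = (-23167 + 33*√55/37) - 3130 = -26297 + 33*√55/37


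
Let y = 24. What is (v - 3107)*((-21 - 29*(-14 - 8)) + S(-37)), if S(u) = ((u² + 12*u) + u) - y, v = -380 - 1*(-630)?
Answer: -4231217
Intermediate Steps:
v = 250 (v = -380 + 630 = 250)
S(u) = -24 + u² + 13*u (S(u) = ((u² + 12*u) + u) - 1*24 = (u² + 13*u) - 24 = -24 + u² + 13*u)
(v - 3107)*((-21 - 29*(-14 - 8)) + S(-37)) = (250 - 3107)*((-21 - 29*(-14 - 8)) + (-24 + (-37)² + 13*(-37))) = -2857*((-21 - 29*(-22)) + (-24 + 1369 - 481)) = -2857*((-21 + 638) + 864) = -2857*(617 + 864) = -2857*1481 = -4231217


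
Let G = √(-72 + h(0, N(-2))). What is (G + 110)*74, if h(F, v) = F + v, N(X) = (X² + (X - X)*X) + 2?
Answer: 8140 + 74*I*√66 ≈ 8140.0 + 601.18*I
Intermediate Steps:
N(X) = 2 + X² (N(X) = (X² + 0*X) + 2 = (X² + 0) + 2 = X² + 2 = 2 + X²)
G = I*√66 (G = √(-72 + (0 + (2 + (-2)²))) = √(-72 + (0 + (2 + 4))) = √(-72 + (0 + 6)) = √(-72 + 6) = √(-66) = I*√66 ≈ 8.124*I)
(G + 110)*74 = (I*√66 + 110)*74 = (110 + I*√66)*74 = 8140 + 74*I*√66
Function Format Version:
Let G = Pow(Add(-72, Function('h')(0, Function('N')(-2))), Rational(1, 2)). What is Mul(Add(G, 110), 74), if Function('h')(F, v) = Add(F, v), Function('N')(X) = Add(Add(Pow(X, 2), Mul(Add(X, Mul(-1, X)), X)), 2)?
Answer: Add(8140, Mul(74, I, Pow(66, Rational(1, 2)))) ≈ Add(8140.0, Mul(601.18, I))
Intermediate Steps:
Function('N')(X) = Add(2, Pow(X, 2)) (Function('N')(X) = Add(Add(Pow(X, 2), Mul(0, X)), 2) = Add(Add(Pow(X, 2), 0), 2) = Add(Pow(X, 2), 2) = Add(2, Pow(X, 2)))
G = Mul(I, Pow(66, Rational(1, 2))) (G = Pow(Add(-72, Add(0, Add(2, Pow(-2, 2)))), Rational(1, 2)) = Pow(Add(-72, Add(0, Add(2, 4))), Rational(1, 2)) = Pow(Add(-72, Add(0, 6)), Rational(1, 2)) = Pow(Add(-72, 6), Rational(1, 2)) = Pow(-66, Rational(1, 2)) = Mul(I, Pow(66, Rational(1, 2))) ≈ Mul(8.1240, I))
Mul(Add(G, 110), 74) = Mul(Add(Mul(I, Pow(66, Rational(1, 2))), 110), 74) = Mul(Add(110, Mul(I, Pow(66, Rational(1, 2)))), 74) = Add(8140, Mul(74, I, Pow(66, Rational(1, 2))))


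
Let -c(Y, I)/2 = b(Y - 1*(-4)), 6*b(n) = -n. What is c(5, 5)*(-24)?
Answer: -72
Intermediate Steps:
b(n) = -n/6 (b(n) = (-n)/6 = -n/6)
c(Y, I) = 4/3 + Y/3 (c(Y, I) = -(-1)*(Y - 1*(-4))/3 = -(-1)*(Y + 4)/3 = -(-1)*(4 + Y)/3 = -2*(-2/3 - Y/6) = 4/3 + Y/3)
c(5, 5)*(-24) = (4/3 + (1/3)*5)*(-24) = (4/3 + 5/3)*(-24) = 3*(-24) = -72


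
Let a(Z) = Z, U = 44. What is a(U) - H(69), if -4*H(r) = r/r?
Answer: 177/4 ≈ 44.250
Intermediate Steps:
H(r) = -1/4 (H(r) = -r/(4*r) = -1/4*1 = -1/4)
a(U) - H(69) = 44 - 1*(-1/4) = 44 + 1/4 = 177/4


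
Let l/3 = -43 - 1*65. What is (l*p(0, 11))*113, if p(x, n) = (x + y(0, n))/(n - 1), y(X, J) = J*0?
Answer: 0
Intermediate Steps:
y(X, J) = 0
p(x, n) = x/(-1 + n) (p(x, n) = (x + 0)/(n - 1) = x/(-1 + n))
l = -324 (l = 3*(-43 - 1*65) = 3*(-43 - 65) = 3*(-108) = -324)
(l*p(0, 11))*113 = -0/(-1 + 11)*113 = -0/10*113 = -324*0*113 = 0*113 = 0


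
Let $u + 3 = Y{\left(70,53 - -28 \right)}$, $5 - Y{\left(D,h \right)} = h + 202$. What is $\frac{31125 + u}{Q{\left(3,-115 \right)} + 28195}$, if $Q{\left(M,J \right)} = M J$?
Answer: $\frac{15422}{13925} \approx 1.1075$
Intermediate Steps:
$Y{\left(D,h \right)} = -197 - h$ ($Y{\left(D,h \right)} = 5 - \left(h + 202\right) = 5 - \left(202 + h\right) = -197 - h$)
$Q{\left(M,J \right)} = J M$
$u = -281$ ($u = -3 - \left(250 + 28\right) = -3 - 278 = -281$)
$\frac{31125 + u}{Q{\left(3,-115 \right)} + 28195} = \frac{31125 - 281}{\left(-115\right) 3 + 28195} = \frac{30844}{-345 + 28195} = \frac{30844}{27850} = 30844 \cdot \frac{1}{27850} = \frac{15422}{13925}$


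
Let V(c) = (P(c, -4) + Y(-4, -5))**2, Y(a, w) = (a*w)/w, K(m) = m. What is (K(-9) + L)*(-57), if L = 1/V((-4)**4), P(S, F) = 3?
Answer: 456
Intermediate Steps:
Y(a, w) = a
V(c) = 1 (V(c) = (3 - 4)**2 = (-1)**2 = 1)
L = 1 (L = 1/1 = 1)
(K(-9) + L)*(-57) = (-9 + 1)*(-57) = -8*(-57) = 456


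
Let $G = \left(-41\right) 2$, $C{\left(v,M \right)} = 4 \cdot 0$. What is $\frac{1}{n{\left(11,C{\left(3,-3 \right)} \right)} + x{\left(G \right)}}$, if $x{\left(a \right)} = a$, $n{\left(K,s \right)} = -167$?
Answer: $- \frac{1}{249} \approx -0.0040161$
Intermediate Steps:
$C{\left(v,M \right)} = 0$
$G = -82$
$\frac{1}{n{\left(11,C{\left(3,-3 \right)} \right)} + x{\left(G \right)}} = \frac{1}{-167 - 82} = \frac{1}{-249} = - \frac{1}{249}$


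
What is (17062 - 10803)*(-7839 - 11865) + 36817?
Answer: -123290519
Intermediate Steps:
(17062 - 10803)*(-7839 - 11865) + 36817 = 6259*(-19704) + 36817 = -123327336 + 36817 = -123290519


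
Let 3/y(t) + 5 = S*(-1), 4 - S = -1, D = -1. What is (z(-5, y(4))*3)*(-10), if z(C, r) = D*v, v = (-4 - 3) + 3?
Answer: -120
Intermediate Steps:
S = 5 (S = 4 - 1*(-1) = 4 + 1 = 5)
y(t) = -3/10 (y(t) = 3/(-5 + 5*(-1)) = 3/(-5 - 5) = 3/(-10) = 3*(-⅒) = -3/10)
v = -4 (v = -7 + 3 = -4)
z(C, r) = 4 (z(C, r) = -1*(-4) = 4)
(z(-5, y(4))*3)*(-10) = (4*3)*(-10) = 12*(-10) = -120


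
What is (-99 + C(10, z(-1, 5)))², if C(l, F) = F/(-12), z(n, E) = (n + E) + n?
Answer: 157609/16 ≈ 9850.6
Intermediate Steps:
z(n, E) = E + 2*n (z(n, E) = (E + n) + n = E + 2*n)
C(l, F) = -F/12 (C(l, F) = F*(-1/12) = -F/12)
(-99 + C(10, z(-1, 5)))² = (-99 - (5 + 2*(-1))/12)² = (-99 - (5 - 2)/12)² = (-99 - 1/12*3)² = (-99 - ¼)² = (-397/4)² = 157609/16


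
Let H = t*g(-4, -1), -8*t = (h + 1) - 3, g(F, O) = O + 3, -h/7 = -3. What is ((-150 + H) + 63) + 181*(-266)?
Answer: -192951/4 ≈ -48238.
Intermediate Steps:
h = 21 (h = -7*(-3) = 21)
g(F, O) = 3 + O
t = -19/8 (t = -((21 + 1) - 3)/8 = -(22 - 3)/8 = -⅛*19 = -19/8 ≈ -2.3750)
H = -19/4 (H = -19*(3 - 1)/8 = -19/8*2 = -19/4 ≈ -4.7500)
((-150 + H) + 63) + 181*(-266) = ((-150 - 19/4) + 63) + 181*(-266) = (-619/4 + 63) - 48146 = -367/4 - 48146 = -192951/4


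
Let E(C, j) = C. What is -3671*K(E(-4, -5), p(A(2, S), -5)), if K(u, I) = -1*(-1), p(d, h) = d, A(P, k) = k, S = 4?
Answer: -3671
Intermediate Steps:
K(u, I) = 1
-3671*K(E(-4, -5), p(A(2, S), -5)) = -3671*1 = -3671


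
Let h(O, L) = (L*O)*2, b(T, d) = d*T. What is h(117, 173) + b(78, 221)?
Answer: 57720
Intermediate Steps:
b(T, d) = T*d
h(O, L) = 2*L*O
h(117, 173) + b(78, 221) = 2*173*117 + 78*221 = 40482 + 17238 = 57720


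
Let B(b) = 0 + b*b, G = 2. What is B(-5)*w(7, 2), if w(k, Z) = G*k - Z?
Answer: 300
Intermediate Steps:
w(k, Z) = -Z + 2*k (w(k, Z) = 2*k - Z = -Z + 2*k)
B(b) = b² (B(b) = 0 + b² = b²)
B(-5)*w(7, 2) = (-5)²*(-1*2 + 2*7) = 25*(-2 + 14) = 25*12 = 300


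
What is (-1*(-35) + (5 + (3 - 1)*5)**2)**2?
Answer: 67600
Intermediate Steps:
(-1*(-35) + (5 + (3 - 1)*5)**2)**2 = (35 + (5 + 2*5)**2)**2 = (35 + (5 + 10)**2)**2 = (35 + 15**2)**2 = (35 + 225)**2 = 260**2 = 67600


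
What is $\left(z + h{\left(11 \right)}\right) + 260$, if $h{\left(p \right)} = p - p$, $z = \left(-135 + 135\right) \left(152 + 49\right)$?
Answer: $260$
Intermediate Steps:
$z = 0$ ($z = 0 \cdot 201 = 0$)
$h{\left(p \right)} = 0$
$\left(z + h{\left(11 \right)}\right) + 260 = \left(0 + 0\right) + 260 = 0 + 260 = 260$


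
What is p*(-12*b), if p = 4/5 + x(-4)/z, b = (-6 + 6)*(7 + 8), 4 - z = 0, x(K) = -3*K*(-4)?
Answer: 0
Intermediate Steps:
x(K) = 12*K
z = 4 (z = 4 - 1*0 = 4 + 0 = 4)
b = 0 (b = 0*15 = 0)
p = -56/5 (p = 4/5 + (12*(-4))/4 = 4*(1/5) - 48*1/4 = 4/5 - 12 = -56/5 ≈ -11.200)
p*(-12*b) = -(-672)*0/5 = -56/5*0 = 0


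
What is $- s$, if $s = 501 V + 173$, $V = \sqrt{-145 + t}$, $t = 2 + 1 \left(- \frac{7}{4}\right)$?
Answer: $-173 - \frac{501 i \sqrt{579}}{2} \approx -173.0 - 6027.6 i$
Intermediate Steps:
$t = \frac{1}{4}$ ($t = 2 + 1 \left(\left(-7\right) \frac{1}{4}\right) = 2 + 1 \left(- \frac{7}{4}\right) = 2 - \frac{7}{4} = \frac{1}{4} \approx 0.25$)
$V = \frac{i \sqrt{579}}{2}$ ($V = \sqrt{-145 + \frac{1}{4}} = \sqrt{- \frac{579}{4}} = \frac{i \sqrt{579}}{2} \approx 12.031 i$)
$s = 173 + \frac{501 i \sqrt{579}}{2}$ ($s = 501 \frac{i \sqrt{579}}{2} + 173 = \frac{501 i \sqrt{579}}{2} + 173 = 173 + \frac{501 i \sqrt{579}}{2} \approx 173.0 + 6027.6 i$)
$- s = - (173 + \frac{501 i \sqrt{579}}{2}) = -173 - \frac{501 i \sqrt{579}}{2}$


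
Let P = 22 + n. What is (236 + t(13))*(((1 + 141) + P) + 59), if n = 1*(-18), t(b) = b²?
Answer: 83025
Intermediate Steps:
n = -18
P = 4 (P = 22 - 18 = 4)
(236 + t(13))*(((1 + 141) + P) + 59) = (236 + 13²)*(((1 + 141) + 4) + 59) = (236 + 169)*((142 + 4) + 59) = 405*(146 + 59) = 405*205 = 83025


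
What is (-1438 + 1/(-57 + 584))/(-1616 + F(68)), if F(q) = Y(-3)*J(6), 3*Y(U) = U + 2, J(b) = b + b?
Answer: 151565/170748 ≈ 0.88765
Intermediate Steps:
J(b) = 2*b
Y(U) = 2/3 + U/3 (Y(U) = (U + 2)/3 = (2 + U)/3 = 2/3 + U/3)
F(q) = -4 (F(q) = (2/3 + (1/3)*(-3))*(2*6) = (2/3 - 1)*12 = -1/3*12 = -4)
(-1438 + 1/(-57 + 584))/(-1616 + F(68)) = (-1438 + 1/(-57 + 584))/(-1616 - 4) = (-1438 + 1/527)/(-1620) = (-1438 + 1/527)*(-1/1620) = -757825/527*(-1/1620) = 151565/170748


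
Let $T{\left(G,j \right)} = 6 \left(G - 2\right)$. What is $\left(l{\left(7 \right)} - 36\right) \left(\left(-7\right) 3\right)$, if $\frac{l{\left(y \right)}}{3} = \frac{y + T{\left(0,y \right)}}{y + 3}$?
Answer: $\frac{1575}{2} \approx 787.5$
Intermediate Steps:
$T{\left(G,j \right)} = -12 + 6 G$ ($T{\left(G,j \right)} = 6 \left(-2 + G\right) = -12 + 6 G$)
$l{\left(y \right)} = \frac{3 \left(-12 + y\right)}{3 + y}$ ($l{\left(y \right)} = 3 \frac{y + \left(-12 + 6 \cdot 0\right)}{y + 3} = 3 \frac{y + \left(-12 + 0\right)}{3 + y} = 3 \frac{y - 12}{3 + y} = 3 \frac{-12 + y}{3 + y} = \frac{3 \left(-12 + y\right)}{3 + y}$)
$\left(l{\left(7 \right)} - 36\right) \left(\left(-7\right) 3\right) = \left(\frac{3 \left(-12 + 7\right)}{3 + 7} - 36\right) \left(\left(-7\right) 3\right) = \left(3 \cdot \frac{1}{10} \left(-5\right) - 36\right) \left(-21\right) = \left(- \frac{3}{2} - 36\right) \left(-21\right) = \left(- \frac{75}{2}\right) \left(-21\right) = \frac{1575}{2}$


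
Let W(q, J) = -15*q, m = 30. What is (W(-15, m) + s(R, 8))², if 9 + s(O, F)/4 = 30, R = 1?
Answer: 95481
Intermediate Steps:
s(O, F) = 84 (s(O, F) = -36 + 4*30 = -36 + 120 = 84)
(W(-15, m) + s(R, 8))² = (-15*(-15) + 84)² = (225 + 84)² = 309² = 95481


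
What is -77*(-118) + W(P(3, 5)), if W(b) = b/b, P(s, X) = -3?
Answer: 9087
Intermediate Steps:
W(b) = 1
-77*(-118) + W(P(3, 5)) = -77*(-118) + 1 = 9086 + 1 = 9087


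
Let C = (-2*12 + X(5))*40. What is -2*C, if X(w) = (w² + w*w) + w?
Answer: -2480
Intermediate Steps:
X(w) = w + 2*w² (X(w) = (w² + w²) + w = 2*w² + w = w + 2*w²)
C = 1240 (C = (-2*12 + 5*(1 + 2*5))*40 = (-24 + 5*(1 + 10))*40 = (-24 + 5*11)*40 = (-24 + 55)*40 = 31*40 = 1240)
-2*C = -2*1240 = -2480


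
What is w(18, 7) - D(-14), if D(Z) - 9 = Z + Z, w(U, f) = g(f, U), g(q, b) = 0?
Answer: 19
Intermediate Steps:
w(U, f) = 0
D(Z) = 9 + 2*Z (D(Z) = 9 + (Z + Z) = 9 + 2*Z)
w(18, 7) - D(-14) = 0 - (9 + 2*(-14)) = 0 - (9 - 28) = 0 - 1*(-19) = 0 + 19 = 19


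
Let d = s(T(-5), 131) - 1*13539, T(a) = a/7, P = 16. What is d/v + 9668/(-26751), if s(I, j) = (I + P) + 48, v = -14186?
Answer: 781685047/1328213901 ≈ 0.58852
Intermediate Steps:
T(a) = a/7 (T(a) = a*(1/7) = a/7)
s(I, j) = 64 + I (s(I, j) = (I + 16) + 48 = (16 + I) + 48 = 64 + I)
d = -94330/7 (d = (64 + (1/7)*(-5)) - 1*13539 = (64 - 5/7) - 13539 = 443/7 - 13539 = -94330/7 ≈ -13476.)
d/v + 9668/(-26751) = -94330/7/(-14186) + 9668/(-26751) = -94330/7*(-1/14186) + 9668*(-1/26751) = 47165/49651 - 9668/26751 = 781685047/1328213901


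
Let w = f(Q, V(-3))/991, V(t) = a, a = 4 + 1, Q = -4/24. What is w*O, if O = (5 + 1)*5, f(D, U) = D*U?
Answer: -25/991 ≈ -0.025227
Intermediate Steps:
Q = -⅙ (Q = -4*1/24 = -⅙ ≈ -0.16667)
a = 5
V(t) = 5
O = 30 (O = 6*5 = 30)
w = -5/5946 (w = -⅙*5/991 = -⅚*1/991 = -5/5946 ≈ -0.00084090)
w*O = -5/5946*30 = -25/991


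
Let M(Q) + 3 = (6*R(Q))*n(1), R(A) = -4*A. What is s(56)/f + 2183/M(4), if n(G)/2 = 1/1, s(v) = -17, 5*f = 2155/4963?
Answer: -17393218/84045 ≈ -206.95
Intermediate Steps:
f = 431/4963 (f = (2155/4963)/5 = (2155*(1/4963))/5 = (⅕)*(2155/4963) = 431/4963 ≈ 0.086843)
n(G) = 2 (n(G) = 2/1 = 2*1 = 2)
M(Q) = -3 - 48*Q (M(Q) = -3 + (6*(-4*Q))*2 = -3 - 24*Q*2 = -3 - 48*Q)
s(56)/f + 2183/M(4) = -17/431/4963 + 2183/(-3 - 48*4) = -17*4963/431 + 2183/(-3 - 192) = -84371/431 + 2183/(-195) = -84371/431 + 2183*(-1/195) = -84371/431 - 2183/195 = -17393218/84045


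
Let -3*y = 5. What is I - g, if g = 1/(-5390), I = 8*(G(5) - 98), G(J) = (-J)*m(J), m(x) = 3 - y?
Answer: -15695677/16170 ≈ -970.67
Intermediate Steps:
y = -5/3 (y = -⅓*5 = -5/3 ≈ -1.6667)
m(x) = 14/3 (m(x) = 3 - 1*(-5/3) = 3 + 5/3 = 14/3)
G(J) = -14*J/3 (G(J) = -J*(14/3) = -14*J/3)
I = -2912/3 (I = 8*(-14/3*5 - 98) = 8*(-70/3 - 98) = 8*(-364/3) = -2912/3 ≈ -970.67)
g = -1/5390 ≈ -0.00018553
I - g = -2912/3 - 1*(-1/5390) = -2912/3 + 1/5390 = -15695677/16170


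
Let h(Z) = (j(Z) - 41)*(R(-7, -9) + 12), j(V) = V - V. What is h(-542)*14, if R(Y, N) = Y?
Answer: -2870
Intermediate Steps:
j(V) = 0
h(Z) = -205 (h(Z) = (0 - 41)*(-7 + 12) = -41*5 = -205)
h(-542)*14 = -205*14 = -2870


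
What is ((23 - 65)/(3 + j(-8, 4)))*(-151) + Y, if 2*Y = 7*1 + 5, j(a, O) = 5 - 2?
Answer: 1063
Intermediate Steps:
j(a, O) = 3
Y = 6 (Y = (7*1 + 5)/2 = (7 + 5)/2 = (1/2)*12 = 6)
((23 - 65)/(3 + j(-8, 4)))*(-151) + Y = ((23 - 65)/(3 + 3))*(-151) + 6 = -42/6*(-151) + 6 = -42*1/6*(-151) + 6 = -7*(-151) + 6 = 1057 + 6 = 1063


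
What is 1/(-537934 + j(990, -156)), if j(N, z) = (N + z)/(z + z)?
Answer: -52/27972707 ≈ -1.8590e-6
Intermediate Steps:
j(N, z) = (N + z)/(2*z) (j(N, z) = (N + z)/((2*z)) = (N + z)*(1/(2*z)) = (N + z)/(2*z))
1/(-537934 + j(990, -156)) = 1/(-537934 + (½)*(990 - 156)/(-156)) = 1/(-537934 + (½)*(-1/156)*834) = 1/(-537934 - 139/52) = 1/(-27972707/52) = -52/27972707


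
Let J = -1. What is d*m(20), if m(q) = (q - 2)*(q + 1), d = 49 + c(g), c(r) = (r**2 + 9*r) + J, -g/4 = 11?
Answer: 600264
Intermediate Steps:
g = -44 (g = -4*11 = -44)
c(r) = -1 + r**2 + 9*r (c(r) = (r**2 + 9*r) - 1 = -1 + r**2 + 9*r)
d = 1588 (d = 49 + (-1 + (-44)**2 + 9*(-44)) = 49 + (-1 + 1936 - 396) = 49 + 1539 = 1588)
m(q) = (1 + q)*(-2 + q) (m(q) = (-2 + q)*(1 + q) = (1 + q)*(-2 + q))
d*m(20) = 1588*(-2 + 20**2 - 1*20) = 1588*(-2 + 400 - 20) = 1588*378 = 600264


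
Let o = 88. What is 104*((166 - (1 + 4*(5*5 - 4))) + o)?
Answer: 17576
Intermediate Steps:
104*((166 - (1 + 4*(5*5 - 4))) + o) = 104*((166 - (1 + 4*(5*5 - 4))) + 88) = 104*((166 - (1 + 4*(25 - 4))) + 88) = 104*((166 - (1 + 4*21)) + 88) = 104*((166 - (1 + 84)) + 88) = 104*((166 - 1*85) + 88) = 104*((166 - 85) + 88) = 104*(81 + 88) = 104*169 = 17576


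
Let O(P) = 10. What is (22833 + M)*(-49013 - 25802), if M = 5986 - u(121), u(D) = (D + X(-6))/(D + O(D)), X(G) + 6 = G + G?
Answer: -282440540590/131 ≈ -2.1560e+9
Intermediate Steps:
X(G) = -6 + 2*G (X(G) = -6 + (G + G) = -6 + 2*G)
u(D) = (-18 + D)/(10 + D) (u(D) = (D + (-6 + 2*(-6)))/(D + 10) = (D + (-6 - 12))/(10 + D) = (D - 18)/(10 + D) = (-18 + D)/(10 + D))
M = 784063/131 (M = 5986 - (-18 + 121)/(10 + 121) = 5986 - 103/131 = 784063/131 ≈ 5985.2)
(22833 + M)*(-49013 - 25802) = (22833 + 784063/131)*(-49013 - 25802) = (3775186/131)*(-74815) = -282440540590/131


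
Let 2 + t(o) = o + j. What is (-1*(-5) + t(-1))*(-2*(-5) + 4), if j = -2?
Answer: 0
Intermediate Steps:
t(o) = -4 + o (t(o) = -2 + (o - 2) = -2 + (-2 + o) = -4 + o)
(-1*(-5) + t(-1))*(-2*(-5) + 4) = (-1*(-5) + (-4 - 1))*(-2*(-5) + 4) = (5 - 5)*(10 + 4) = 0*14 = 0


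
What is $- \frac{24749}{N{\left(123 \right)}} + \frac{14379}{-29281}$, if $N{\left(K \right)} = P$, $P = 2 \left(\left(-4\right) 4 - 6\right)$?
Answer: $\frac{724042793}{1288364} \approx 561.99$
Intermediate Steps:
$P = -44$ ($P = 2 \left(-16 - 6\right) = 2 \left(-22\right) = -44$)
$N{\left(K \right)} = -44$
$- \frac{24749}{N{\left(123 \right)}} + \frac{14379}{-29281} = - \frac{24749}{-44} + \frac{14379}{-29281} = \left(-24749\right) \left(- \frac{1}{44}\right) + 14379 \left(- \frac{1}{29281}\right) = \frac{24749}{44} - \frac{14379}{29281} = \frac{724042793}{1288364}$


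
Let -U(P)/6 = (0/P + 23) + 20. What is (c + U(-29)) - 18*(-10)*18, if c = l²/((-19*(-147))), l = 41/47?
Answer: 18398157415/6169737 ≈ 2982.0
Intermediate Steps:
l = 41/47 (l = 41*(1/47) = 41/47 ≈ 0.87234)
U(P) = -258 (U(P) = -6*((0/P + 23) + 20) = -6*((0 + 23) + 20) = -6*(23 + 20) = -6*43 = -258)
c = 1681/6169737 (c = (41/47)²/((-19*(-147))) = (1681/2209)/2793 = (1681/2209)*(1/2793) = 1681/6169737 ≈ 0.00027246)
(c + U(-29)) - 18*(-10)*18 = (1681/6169737 - 258) - 18*(-10)*18 = -1591790465/6169737 + 180*18 = -1591790465/6169737 + 3240 = 18398157415/6169737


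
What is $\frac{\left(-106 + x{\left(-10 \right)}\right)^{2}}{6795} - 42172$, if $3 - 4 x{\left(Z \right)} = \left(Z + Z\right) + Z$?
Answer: $- \frac{4584786959}{108720} \approx -42171.0$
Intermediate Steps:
$x{\left(Z \right)} = \frac{3}{4} - \frac{3 Z}{4}$ ($x{\left(Z \right)} = \frac{3}{4} - \frac{\left(Z + Z\right) + Z}{4} = \frac{3}{4} - \frac{2 Z + Z}{4} = \frac{3}{4} - \frac{3 Z}{4}$)
$\frac{\left(-106 + x{\left(-10 \right)}\right)^{2}}{6795} - 42172 = \frac{\left(-106 + \left(\frac{3}{4} - - \frac{15}{2}\right)\right)^{2}}{6795} - 42172 = \left(-106 + \left(\frac{3}{4} + \frac{15}{2}\right)\right)^{2} \cdot \frac{1}{6795} - 42172 = \left(-106 + \frac{33}{4}\right)^{2} \cdot \frac{1}{6795} - 42172 = \left(- \frac{391}{4}\right)^{2} \cdot \frac{1}{6795} - 42172 = \frac{152881}{16} \cdot \frac{1}{6795} - 42172 = \frac{152881}{108720} - 42172 = - \frac{4584786959}{108720}$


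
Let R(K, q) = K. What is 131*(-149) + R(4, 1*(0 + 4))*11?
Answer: -19475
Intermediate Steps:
131*(-149) + R(4, 1*(0 + 4))*11 = 131*(-149) + 4*11 = -19519 + 44 = -19475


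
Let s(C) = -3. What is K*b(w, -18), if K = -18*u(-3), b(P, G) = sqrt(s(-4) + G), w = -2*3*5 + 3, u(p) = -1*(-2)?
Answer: -36*I*sqrt(21) ≈ -164.97*I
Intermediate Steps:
u(p) = 2
w = -27 (w = -6*5 + 3 = -30 + 3 = -27)
b(P, G) = sqrt(-3 + G)
K = -36 (K = -18*2 = -36)
K*b(w, -18) = -36*sqrt(-3 - 18) = -36*I*sqrt(21)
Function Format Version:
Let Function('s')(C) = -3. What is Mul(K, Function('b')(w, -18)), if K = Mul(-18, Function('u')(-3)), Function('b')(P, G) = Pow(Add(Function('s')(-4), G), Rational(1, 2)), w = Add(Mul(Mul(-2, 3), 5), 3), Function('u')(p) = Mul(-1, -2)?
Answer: Mul(-36, I, Pow(21, Rational(1, 2))) ≈ Mul(-164.97, I)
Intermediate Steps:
Function('u')(p) = 2
w = -27 (w = Add(Mul(-6, 5), 3) = Add(-30, 3) = -27)
Function('b')(P, G) = Pow(Add(-3, G), Rational(1, 2))
K = -36 (K = Mul(-18, 2) = -36)
Mul(K, Function('b')(w, -18)) = Mul(-36, Pow(Add(-3, -18), Rational(1, 2))) = Mul(-36, Pow(-21, Rational(1, 2))) = Mul(-36, Mul(I, Pow(21, Rational(1, 2)))) = Mul(-36, I, Pow(21, Rational(1, 2)))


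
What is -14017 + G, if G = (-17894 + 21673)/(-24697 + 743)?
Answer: -335766997/23954 ≈ -14017.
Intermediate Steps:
G = -3779/23954 (G = 3779/(-23954) = 3779*(-1/23954) = -3779/23954 ≈ -0.15776)
-14017 + G = -14017 - 3779/23954 = -335766997/23954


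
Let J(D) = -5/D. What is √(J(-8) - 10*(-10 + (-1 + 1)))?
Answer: √1610/4 ≈ 10.031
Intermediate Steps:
√(J(-8) - 10*(-10 + (-1 + 1))) = √(-5/(-8) - 10*(-10 + (-1 + 1))) = √(-5*(-⅛) - 10*(-10 + 0)) = √(5/8 - 10*(-10)) = √(5/8 + 100) = √(805/8) = √1610/4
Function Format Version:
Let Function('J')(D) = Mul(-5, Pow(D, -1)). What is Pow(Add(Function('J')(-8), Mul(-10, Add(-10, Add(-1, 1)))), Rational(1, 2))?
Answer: Mul(Rational(1, 4), Pow(1610, Rational(1, 2))) ≈ 10.031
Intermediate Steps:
Pow(Add(Function('J')(-8), Mul(-10, Add(-10, Add(-1, 1)))), Rational(1, 2)) = Pow(Add(Mul(-5, Pow(-8, -1)), Mul(-10, Add(-10, Add(-1, 1)))), Rational(1, 2)) = Pow(Add(Mul(-5, Rational(-1, 8)), Mul(-10, Add(-10, 0))), Rational(1, 2)) = Pow(Add(Rational(5, 8), Mul(-10, -10)), Rational(1, 2)) = Pow(Add(Rational(5, 8), 100), Rational(1, 2)) = Pow(Rational(805, 8), Rational(1, 2)) = Mul(Rational(1, 4), Pow(1610, Rational(1, 2)))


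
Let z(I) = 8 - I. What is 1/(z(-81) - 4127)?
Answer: -1/4038 ≈ -0.00024765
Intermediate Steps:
1/(z(-81) - 4127) = 1/((8 - 1*(-81)) - 4127) = 1/((8 + 81) - 4127) = 1/(89 - 4127) = 1/(-4038) = -1/4038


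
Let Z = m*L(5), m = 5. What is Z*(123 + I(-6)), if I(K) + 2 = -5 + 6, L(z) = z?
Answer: 3050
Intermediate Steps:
Z = 25 (Z = 5*5 = 25)
I(K) = -1 (I(K) = -2 + (-5 + 6) = -2 + 1 = -1)
Z*(123 + I(-6)) = 25*(123 - 1) = 25*122 = 3050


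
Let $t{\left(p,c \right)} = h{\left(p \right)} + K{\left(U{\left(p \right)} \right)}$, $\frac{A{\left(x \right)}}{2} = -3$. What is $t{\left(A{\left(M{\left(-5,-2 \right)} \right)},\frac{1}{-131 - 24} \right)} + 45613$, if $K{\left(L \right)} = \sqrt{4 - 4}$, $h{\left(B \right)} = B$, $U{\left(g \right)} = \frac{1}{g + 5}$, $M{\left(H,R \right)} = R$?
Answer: $45607$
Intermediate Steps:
$U{\left(g \right)} = \frac{1}{5 + g}$
$A{\left(x \right)} = -6$ ($A{\left(x \right)} = 2 \left(-3\right) = -6$)
$K{\left(L \right)} = 0$ ($K{\left(L \right)} = \sqrt{0} = 0$)
$t{\left(p,c \right)} = p$ ($t{\left(p,c \right)} = p + 0 = p$)
$t{\left(A{\left(M{\left(-5,-2 \right)} \right)},\frac{1}{-131 - 24} \right)} + 45613 = -6 + 45613 = 45607$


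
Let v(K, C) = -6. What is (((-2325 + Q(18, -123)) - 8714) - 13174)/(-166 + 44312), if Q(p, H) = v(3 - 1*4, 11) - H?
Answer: -12048/22073 ≈ -0.54583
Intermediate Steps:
Q(p, H) = -6 - H
(((-2325 + Q(18, -123)) - 8714) - 13174)/(-166 + 44312) = (((-2325 + (-6 - 1*(-123))) - 8714) - 13174)/(-166 + 44312) = (((-2325 + (-6 + 123)) - 8714) - 13174)/44146 = (((-2325 + 117) - 8714) - 13174)*(1/44146) = ((-2208 - 8714) - 13174)*(1/44146) = (-10922 - 13174)*(1/44146) = -24096*1/44146 = -12048/22073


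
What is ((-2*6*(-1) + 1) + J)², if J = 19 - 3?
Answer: 841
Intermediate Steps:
J = 16
((-2*6*(-1) + 1) + J)² = ((-2*6*(-1) + 1) + 16)² = ((-12*(-1) + 1) + 16)² = ((12 + 1) + 16)² = (13 + 16)² = 29² = 841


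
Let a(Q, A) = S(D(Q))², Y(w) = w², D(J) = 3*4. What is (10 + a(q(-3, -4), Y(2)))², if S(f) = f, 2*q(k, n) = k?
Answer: 23716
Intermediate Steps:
q(k, n) = k/2
D(J) = 12
a(Q, A) = 144 (a(Q, A) = 12² = 144)
(10 + a(q(-3, -4), Y(2)))² = (10 + 144)² = 154² = 23716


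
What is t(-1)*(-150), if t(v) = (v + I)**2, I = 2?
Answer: -150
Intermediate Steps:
t(v) = (2 + v)**2 (t(v) = (v + 2)**2 = (2 + v)**2)
t(-1)*(-150) = (2 - 1)**2*(-150) = 1**2*(-150) = 1*(-150) = -150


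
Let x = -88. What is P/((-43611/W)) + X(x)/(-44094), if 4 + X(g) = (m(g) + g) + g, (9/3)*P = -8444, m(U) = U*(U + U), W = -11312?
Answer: -702299460866/961491717 ≈ -730.43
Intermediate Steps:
m(U) = 2*U² (m(U) = U*(2*U) = 2*U²)
P = -8444/3 (P = (⅓)*(-8444) = -8444/3 ≈ -2814.7)
X(g) = -4 + 2*g + 2*g² (X(g) = -4 + ((2*g² + g) + g) = -4 + ((g + 2*g²) + g) = -4 + (2*g + 2*g²) = -4 + 2*g + 2*g²)
P/((-43611/W)) + X(x)/(-44094) = -8444/(3*((-43611/(-11312)))) + (-4 + 2*(-88) + 2*(-88)²)/(-44094) = -8444/(3*((-43611*(-1/11312)))) + (-4 - 176 + 2*7744)*(-1/44094) = -8444/(3*43611/11312) + (-4 - 176 + 15488)*(-1/44094) = -8444/3*11312/43611 + 15308*(-1/44094) = -95518528/130833 - 7654/22047 = -702299460866/961491717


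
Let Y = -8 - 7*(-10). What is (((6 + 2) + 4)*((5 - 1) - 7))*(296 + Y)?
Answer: -12888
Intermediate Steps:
Y = 62 (Y = -8 + 70 = 62)
(((6 + 2) + 4)*((5 - 1) - 7))*(296 + Y) = (((6 + 2) + 4)*((5 - 1) - 7))*(296 + 62) = ((8 + 4)*(4 - 7))*358 = (12*(-3))*358 = -36*358 = -12888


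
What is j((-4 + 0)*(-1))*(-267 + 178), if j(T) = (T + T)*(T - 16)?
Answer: 8544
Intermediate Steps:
j(T) = 2*T*(-16 + T) (j(T) = (2*T)*(-16 + T) = 2*T*(-16 + T))
j((-4 + 0)*(-1))*(-267 + 178) = (2*((-4 + 0)*(-1))*(-16 + (-4 + 0)*(-1)))*(-267 + 178) = (2*(-4*(-1))*(-16 - 4*(-1)))*(-89) = (2*4*(-16 + 4))*(-89) = (2*4*(-12))*(-89) = -96*(-89) = 8544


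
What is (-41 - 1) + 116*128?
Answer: 14806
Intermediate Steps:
(-41 - 1) + 116*128 = -42 + 14848 = 14806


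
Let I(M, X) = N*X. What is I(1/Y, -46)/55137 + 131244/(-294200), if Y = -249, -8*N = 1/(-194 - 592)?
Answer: -2843906214029/6374973022200 ≈ -0.44611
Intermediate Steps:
N = 1/6288 (N = -1/(8*(-194 - 592)) = -⅛/(-786) = -⅛*(-1/786) = 1/6288 ≈ 0.00015903)
I(M, X) = X/6288
I(1/Y, -46)/55137 + 131244/(-294200) = ((1/6288)*(-46))/55137 + 131244/(-294200) = -23/3144*1/55137 + 131244*(-1/294200) = -23/173350728 - 32811/73550 = -2843906214029/6374973022200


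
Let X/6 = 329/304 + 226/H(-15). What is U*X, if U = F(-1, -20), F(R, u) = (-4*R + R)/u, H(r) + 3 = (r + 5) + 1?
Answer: 48567/3040 ≈ 15.976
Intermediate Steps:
H(r) = 3 + r (H(r) = -3 + ((r + 5) + 1) = -3 + ((5 + r) + 1) = -3 + (6 + r) = 3 + r)
X = -16189/152 (X = 6*(329/304 + 226/(3 - 15)) = 6*(329*(1/304) + 226/(-12)) = 6*(329/304 + 226*(-1/12)) = 6*(329/304 - 113/6) = 6*(-16189/912) = -16189/152 ≈ -106.51)
F(R, u) = -3*R/u (F(R, u) = (-3*R)/u = -3*R/u)
U = -3/20 (U = -3*(-1)/(-20) = -3*(-1)*(-1/20) = -3/20 ≈ -0.15000)
U*X = -3/20*(-16189/152) = 48567/3040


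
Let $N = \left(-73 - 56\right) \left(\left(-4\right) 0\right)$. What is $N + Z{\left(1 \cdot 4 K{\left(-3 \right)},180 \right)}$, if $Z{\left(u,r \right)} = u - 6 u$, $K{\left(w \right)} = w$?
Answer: $60$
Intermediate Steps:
$Z{\left(u,r \right)} = - 5 u$
$N = 0$ ($N = \left(-129\right) 0 = 0$)
$N + Z{\left(1 \cdot 4 K{\left(-3 \right)},180 \right)} = 0 - 5 \cdot 1 \cdot 4 \left(-3\right) = 0 - 5 \cdot 4 \left(-3\right) = 0 - -60 = 0 + 60 = 60$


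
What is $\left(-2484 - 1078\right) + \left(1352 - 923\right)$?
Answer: $-3133$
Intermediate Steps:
$\left(-2484 - 1078\right) + \left(1352 - 923\right) = -3562 + \left(1352 - 923\right) = -3562 + 429 = -3133$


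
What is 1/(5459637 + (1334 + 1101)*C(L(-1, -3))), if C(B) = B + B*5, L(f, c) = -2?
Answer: 1/5430417 ≈ 1.8415e-7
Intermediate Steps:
C(B) = 6*B (C(B) = B + 5*B = 6*B)
1/(5459637 + (1334 + 1101)*C(L(-1, -3))) = 1/(5459637 + (1334 + 1101)*(6*(-2))) = 1/(5459637 + 2435*(-12)) = 1/(5459637 - 29220) = 1/5430417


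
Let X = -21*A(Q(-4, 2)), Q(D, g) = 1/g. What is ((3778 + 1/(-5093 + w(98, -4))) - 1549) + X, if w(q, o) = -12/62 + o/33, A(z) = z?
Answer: 23118813411/10420922 ≈ 2218.5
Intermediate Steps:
w(q, o) = -6/31 + o/33 (w(q, o) = -12*1/62 + o*(1/33) = -6/31 + o/33)
X = -21/2 ≈ -10.500
((3778 + 1/(-5093 + w(98, -4))) - 1549) + X = ((3778 + 1/(-5093 + (-6/31 + (1/33)*(-4)))) - 1549) - 21/2 = ((3778 + 1/(-5093 + (-6/31 - 4/33))) - 1549) - 21/2 = ((3778 + 1/(-5093 - 322/1023)) - 1549) - 21/2 = ((3778 + 1/(-5210461/1023)) - 1549) - 21/2 = ((3778 - 1023/5210461) - 1549) - 21/2 = (19685120635/5210461 - 1549) - 21/2 = 11614116546/5210461 - 21/2 = 23118813411/10420922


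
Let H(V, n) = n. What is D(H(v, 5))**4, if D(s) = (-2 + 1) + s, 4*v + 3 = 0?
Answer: 256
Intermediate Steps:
v = -3/4 (v = -3/4 + (1/4)*0 = -3/4 + 0 = -3/4 ≈ -0.75000)
D(s) = -1 + s
D(H(v, 5))**4 = (-1 + 5)**4 = 4**4 = 256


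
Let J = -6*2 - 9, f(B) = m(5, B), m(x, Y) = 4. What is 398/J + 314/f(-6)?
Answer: 2501/42 ≈ 59.548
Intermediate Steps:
f(B) = 4
J = -21 (J = -12 - 9 = -21)
398/J + 314/f(-6) = 398/(-21) + 314/4 = 398*(-1/21) + 314*(1/4) = -398/21 + 157/2 = 2501/42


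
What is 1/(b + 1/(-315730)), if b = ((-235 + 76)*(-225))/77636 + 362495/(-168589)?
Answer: -2066227987725460/3490621181101227 ≈ -0.59194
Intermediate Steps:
b = -22111390345/13088575604 (b = -159*(-225)*(1/77636) + 362495*(-1/168589) = 35775*(1/77636) - 362495/168589 = 35775/77636 - 362495/168589 = -22111390345/13088575604 ≈ -1.6894)
1/(b + 1/(-315730)) = 1/(-22111390345/13088575604 + 1/(-315730)) = 1/(-22111390345/13088575604 - 1/315730) = 1/(-3490621181101227/2066227987725460) = -2066227987725460/3490621181101227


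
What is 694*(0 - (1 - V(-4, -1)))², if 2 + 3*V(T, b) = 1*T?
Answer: 6246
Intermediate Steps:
V(T, b) = -⅔ + T/3 (V(T, b) = -⅔ + (1*T)/3 = -⅔ + T/3)
694*(0 - (1 - V(-4, -1)))² = 694*(0 - (1 - (-⅔ + (⅓)*(-4))))² = 694*(0 - (1 - (-⅔ - 4/3)))² = 694*(0 - (1 - 1*(-2)))² = 694*(0 - (1 + 2))² = 694*(0 - 1*3)² = 694*(0 - 3)² = 694*(-3)² = 694*9 = 6246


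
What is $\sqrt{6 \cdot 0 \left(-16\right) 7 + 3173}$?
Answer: $\sqrt{3173} \approx 56.329$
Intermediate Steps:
$\sqrt{6 \cdot 0 \left(-16\right) 7 + 3173} = \sqrt{0 \left(-16\right) 7 + 3173} = \sqrt{0 \cdot 7 + 3173} = \sqrt{0 + 3173} = \sqrt{3173}$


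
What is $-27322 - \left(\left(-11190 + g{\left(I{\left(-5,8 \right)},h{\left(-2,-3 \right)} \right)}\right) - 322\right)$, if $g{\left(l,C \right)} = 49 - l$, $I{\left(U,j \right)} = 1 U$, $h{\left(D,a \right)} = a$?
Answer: $-15864$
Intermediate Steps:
$I{\left(U,j \right)} = U$
$-27322 - \left(\left(-11190 + g{\left(I{\left(-5,8 \right)},h{\left(-2,-3 \right)} \right)}\right) - 322\right) = -27322 - \left(\left(-11190 + \left(49 - -5\right)\right) - 322\right) = -27322 - \left(\left(-11190 + \left(49 + 5\right)\right) - 322\right) = -27322 - \left(\left(-11190 + 54\right) - 322\right) = -27322 - \left(-11136 - 322\right) = -27322 - -11458 = -27322 + 11458 = -15864$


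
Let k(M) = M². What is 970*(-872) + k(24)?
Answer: -845264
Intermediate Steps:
970*(-872) + k(24) = 970*(-872) + 24² = -845840 + 576 = -845264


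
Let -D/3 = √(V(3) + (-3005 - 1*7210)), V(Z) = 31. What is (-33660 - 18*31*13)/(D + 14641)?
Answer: -599021874/214450537 - 245484*I*√2546/214450537 ≈ -2.7933 - 0.05776*I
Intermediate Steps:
D = -6*I*√2546 (D = -3*√(31 + (-3005 - 1*7210)) = -3*√(31 + (-3005 - 7210)) = -3*√(31 - 10215) = -6*I*√2546 ≈ -302.75*I)
(-33660 - 18*31*13)/(D + 14641) = (-33660 - 18*31*13)/(-6*I*√2546 + 14641) = (-33660 - 558*13)/(14641 - 6*I*√2546) = (-33660 - 7254)/(14641 - 6*I*√2546) = -40914/(14641 - 6*I*√2546)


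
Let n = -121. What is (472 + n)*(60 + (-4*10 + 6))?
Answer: 9126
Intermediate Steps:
(472 + n)*(60 + (-4*10 + 6)) = (472 - 121)*(60 + (-4*10 + 6)) = 351*(60 + (-40 + 6)) = 351*(60 - 34) = 351*26 = 9126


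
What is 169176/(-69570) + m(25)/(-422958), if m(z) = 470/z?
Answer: -1987656959/817366335 ≈ -2.4318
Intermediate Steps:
169176/(-69570) + m(25)/(-422958) = 169176/(-69570) + (470/25)/(-422958) = 169176*(-1/69570) + (470*(1/25))*(-1/422958) = -28196/11595 + (94/5)*(-1/422958) = -28196/11595 - 47/1057395 = -1987656959/817366335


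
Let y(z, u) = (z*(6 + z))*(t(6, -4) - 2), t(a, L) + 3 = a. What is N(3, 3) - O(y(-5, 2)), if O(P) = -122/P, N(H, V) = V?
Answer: -107/5 ≈ -21.400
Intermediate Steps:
t(a, L) = -3 + a
y(z, u) = z*(6 + z) (y(z, u) = (z*(6 + z))*((-3 + 6) - 2) = (z*(6 + z))*(3 - 2) = (z*(6 + z))*1 = z*(6 + z))
N(3, 3) - O(y(-5, 2)) = 3 - (-122)/((-5*(6 - 5))) = 3 - (-122)/((-5*1)) = 3 - (-122)/(-5) = 3 - (-122)*(-1)/5 = 3 - 1*122/5 = 3 - 122/5 = -107/5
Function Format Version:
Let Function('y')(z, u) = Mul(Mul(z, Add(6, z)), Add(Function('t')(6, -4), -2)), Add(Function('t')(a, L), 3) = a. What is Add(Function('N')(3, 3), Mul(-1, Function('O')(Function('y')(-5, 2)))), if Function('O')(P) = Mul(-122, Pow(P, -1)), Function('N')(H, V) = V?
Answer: Rational(-107, 5) ≈ -21.400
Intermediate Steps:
Function('t')(a, L) = Add(-3, a)
Function('y')(z, u) = Mul(z, Add(6, z)) (Function('y')(z, u) = Mul(Mul(z, Add(6, z)), Add(Add(-3, 6), -2)) = Mul(Mul(z, Add(6, z)), Add(3, -2)) = Mul(Mul(z, Add(6, z)), 1) = Mul(z, Add(6, z)))
Add(Function('N')(3, 3), Mul(-1, Function('O')(Function('y')(-5, 2)))) = Add(3, Mul(-1, Mul(-122, Pow(Mul(-5, Add(6, -5)), -1)))) = Add(3, Mul(-1, Mul(-122, Pow(Mul(-5, 1), -1)))) = Add(3, Mul(-1, Mul(-122, Pow(-5, -1)))) = Add(3, Mul(-1, Mul(-122, Rational(-1, 5)))) = Add(3, Mul(-1, Rational(122, 5))) = Add(3, Rational(-122, 5)) = Rational(-107, 5)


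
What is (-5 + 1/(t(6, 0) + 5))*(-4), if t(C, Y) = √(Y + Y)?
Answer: 96/5 ≈ 19.200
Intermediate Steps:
t(C, Y) = √2*√Y (t(C, Y) = √(2*Y) = √2*√Y)
(-5 + 1/(t(6, 0) + 5))*(-4) = (-5 + 1/(√2*√0 + 5))*(-4) = (-5 + 1/(√2*0 + 5))*(-4) = (-5 + 1/(0 + 5))*(-4) = (-5 + 1/5)*(-4) = (-5 + ⅕)*(-4) = -24/5*(-4) = 96/5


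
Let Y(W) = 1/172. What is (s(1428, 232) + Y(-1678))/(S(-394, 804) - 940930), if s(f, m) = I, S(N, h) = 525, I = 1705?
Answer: -293261/161749660 ≈ -0.0018131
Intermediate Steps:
Y(W) = 1/172
s(f, m) = 1705
(s(1428, 232) + Y(-1678))/(S(-394, 804) - 940930) = (1705 + 1/172)/(525 - 940930) = (293261/172)/(-940405) = (293261/172)*(-1/940405) = -293261/161749660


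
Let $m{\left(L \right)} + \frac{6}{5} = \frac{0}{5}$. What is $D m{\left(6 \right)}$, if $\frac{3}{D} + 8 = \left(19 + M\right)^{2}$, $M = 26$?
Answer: $- \frac{18}{10085} \approx -0.0017848$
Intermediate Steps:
$m{\left(L \right)} = - \frac{6}{5}$ ($m{\left(L \right)} = - \frac{6}{5} + \frac{0}{5} = - \frac{6}{5} + 0 \cdot \frac{1}{5} = - \frac{6}{5} + 0 = - \frac{6}{5}$)
$D = \frac{3}{2017}$ ($D = \frac{3}{-8 + \left(19 + 26\right)^{2}} = \frac{3}{-8 + 45^{2}} = \frac{3}{-8 + 2025} = \frac{3}{2017} \approx 0.0014874$)
$D m{\left(6 \right)} = \frac{3}{2017} \left(- \frac{6}{5}\right) = - \frac{18}{10085}$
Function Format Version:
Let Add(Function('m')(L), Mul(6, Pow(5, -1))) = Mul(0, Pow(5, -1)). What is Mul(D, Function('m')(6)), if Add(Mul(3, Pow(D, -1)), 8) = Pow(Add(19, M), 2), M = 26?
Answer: Rational(-18, 10085) ≈ -0.0017848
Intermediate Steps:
Function('m')(L) = Rational(-6, 5) (Function('m')(L) = Add(Rational(-6, 5), Mul(0, Pow(5, -1))) = Add(Rational(-6, 5), Mul(0, Rational(1, 5))) = Add(Rational(-6, 5), 0) = Rational(-6, 5))
D = Rational(3, 2017) (D = Mul(3, Pow(Add(-8, Pow(Add(19, 26), 2)), -1)) = Mul(3, Pow(Add(-8, Pow(45, 2)), -1)) = Mul(3, Pow(Add(-8, 2025), -1)) = Mul(3, Pow(2017, -1)) = Mul(3, Rational(1, 2017)) = Rational(3, 2017) ≈ 0.0014874)
Mul(D, Function('m')(6)) = Mul(Rational(3, 2017), Rational(-6, 5)) = Rational(-18, 10085)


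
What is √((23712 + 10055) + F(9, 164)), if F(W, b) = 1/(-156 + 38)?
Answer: √470171590/118 ≈ 183.76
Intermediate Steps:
F(W, b) = -1/118 (F(W, b) = 1/(-118) = -1/118)
√((23712 + 10055) + F(9, 164)) = √((23712 + 10055) - 1/118) = √(33767 - 1/118) = √(3984505/118) = √470171590/118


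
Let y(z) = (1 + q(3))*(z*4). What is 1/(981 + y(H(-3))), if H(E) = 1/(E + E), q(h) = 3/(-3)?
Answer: 1/981 ≈ 0.0010194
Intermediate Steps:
q(h) = -1 (q(h) = 3*(-1/3) = -1)
H(E) = 1/(2*E)
y(z) = 0 (y(z) = (1 - 1)*(z*4) = 0*(4*z) = 0)
1/(981 + y(H(-3))) = 1/(981 + 0) = 1/981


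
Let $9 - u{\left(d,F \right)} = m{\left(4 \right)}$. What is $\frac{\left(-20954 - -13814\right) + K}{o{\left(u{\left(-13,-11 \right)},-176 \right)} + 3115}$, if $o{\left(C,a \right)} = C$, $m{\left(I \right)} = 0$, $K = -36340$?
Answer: $- \frac{10870}{781} \approx -13.918$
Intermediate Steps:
$u{\left(d,F \right)} = 9$ ($u{\left(d,F \right)} = 9 - 0 = 9 + 0 = 9$)
$\frac{\left(-20954 - -13814\right) + K}{o{\left(u{\left(-13,-11 \right)},-176 \right)} + 3115} = \frac{\left(-20954 - -13814\right) - 36340}{9 + 3115} = \frac{\left(-20954 + 13814\right) - 36340}{3124} = \left(-7140 - 36340\right) \frac{1}{3124} = \left(-43480\right) \frac{1}{3124} = - \frac{10870}{781}$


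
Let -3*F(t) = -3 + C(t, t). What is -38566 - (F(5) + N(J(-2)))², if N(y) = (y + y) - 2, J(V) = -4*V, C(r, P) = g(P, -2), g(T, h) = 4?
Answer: -348775/9 ≈ -38753.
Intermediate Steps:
C(r, P) = 4
N(y) = -2 + 2*y (N(y) = 2*y - 2 = -2 + 2*y)
F(t) = -⅓ (F(t) = -(-3 + 4)/3 = -⅓*1 = -⅓)
-38566 - (F(5) + N(J(-2)))² = -38566 - (-⅓ + (-2 + 2*(-4*(-2))))² = -38566 - (-⅓ + (-2 + 2*8))² = -38566 - (-⅓ + (-2 + 16))² = -38566 - (-⅓ + 14)² = -38566 - (41/3)² = -38566 - 1*1681/9 = -38566 - 1681/9 = -348775/9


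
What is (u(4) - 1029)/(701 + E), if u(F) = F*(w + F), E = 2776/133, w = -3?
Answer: -136325/96009 ≈ -1.4199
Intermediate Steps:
E = 2776/133 (E = 2776*(1/133) = 2776/133 ≈ 20.872)
u(F) = F*(-3 + F)
(u(4) - 1029)/(701 + E) = (4*(-3 + 4) - 1029)/(701 + 2776/133) = (4*1 - 1029)/(96009/133) = (4 - 1029)*(133/96009) = -1025*133/96009 = -136325/96009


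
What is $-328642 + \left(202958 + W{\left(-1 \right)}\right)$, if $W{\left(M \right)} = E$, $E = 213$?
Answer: $-125471$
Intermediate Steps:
$W{\left(M \right)} = 213$
$-328642 + \left(202958 + W{\left(-1 \right)}\right) = -328642 + \left(202958 + 213\right) = -328642 + 203171 = -125471$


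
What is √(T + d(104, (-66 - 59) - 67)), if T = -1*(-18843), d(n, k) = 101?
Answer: 16*√74 ≈ 137.64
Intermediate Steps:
T = 18843
√(T + d(104, (-66 - 59) - 67)) = √(18843 + 101) = √18944 = 16*√74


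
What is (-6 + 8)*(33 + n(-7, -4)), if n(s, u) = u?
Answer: 58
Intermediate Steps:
(-6 + 8)*(33 + n(-7, -4)) = (-6 + 8)*(33 - 4) = 2*29 = 58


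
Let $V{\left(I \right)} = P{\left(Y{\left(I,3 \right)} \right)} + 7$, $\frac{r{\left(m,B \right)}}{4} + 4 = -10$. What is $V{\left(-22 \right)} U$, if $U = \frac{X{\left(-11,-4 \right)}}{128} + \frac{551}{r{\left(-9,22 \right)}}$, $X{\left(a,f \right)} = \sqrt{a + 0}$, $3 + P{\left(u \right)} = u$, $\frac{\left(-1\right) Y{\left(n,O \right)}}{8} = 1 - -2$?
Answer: $\frac{2755}{14} - \frac{5 i \sqrt{11}}{32} \approx 196.79 - 0.51822 i$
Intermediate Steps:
$Y{\left(n,O \right)} = -24$ ($Y{\left(n,O \right)} = - 8 \left(1 - -2\right) = - 8 \left(1 + 2\right) = \left(-8\right) 3 = -24$)
$P{\left(u \right)} = -3 + u$
$r{\left(m,B \right)} = -56$ ($r{\left(m,B \right)} = -16 + 4 \left(-10\right) = -16 - 40 = -56$)
$V{\left(I \right)} = -20$ ($V{\left(I \right)} = \left(-3 - 24\right) + 7 = -27 + 7 = -20$)
$X{\left(a,f \right)} = \sqrt{a}$
$U = - \frac{551}{56} + \frac{i \sqrt{11}}{128}$ ($U = \frac{\sqrt{-11}}{128} + \frac{551}{-56} = i \sqrt{11} \cdot \frac{1}{128} + 551 \left(- \frac{1}{56}\right) = \frac{i \sqrt{11}}{128} - \frac{551}{56} = - \frac{551}{56} + \frac{i \sqrt{11}}{128} \approx -9.8393 + 0.025911 i$)
$V{\left(-22 \right)} U = - 20 \left(- \frac{551}{56} + \frac{i \sqrt{11}}{128}\right) = \frac{2755}{14} - \frac{5 i \sqrt{11}}{32}$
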